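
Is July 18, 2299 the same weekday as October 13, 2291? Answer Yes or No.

Yes

From Oct 13, 2291 to Jul 18, 2299 is 2835 days.
2835 mod 7 = 0, so they are the same weekday.
(Oct 13, 2291 is a Tuesday; Jul 18, 2299 is a Tuesday.)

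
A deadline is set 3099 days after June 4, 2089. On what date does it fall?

November 28, 2097

+365 (one year) → Jun 4, 2090 (2734 left).
+365 (one year) → Jun 4, 2091 (2369 left).
+366 (one year; includes Feb 29, 2092) → Jun 4, 2092 (2003 left).
+365 (one year) → Jun 4, 2093 (1638 left).
+365 (one year) → Jun 4, 2094 (1273 left).
+365 (one year) → Jun 4, 2095 (908 left).
+366 (one year; includes Feb 29, 2096) → Jun 4, 2096 (542 left).
+365 (one year) → Jun 4, 2097 (177 left).
Jun has 30 days: +27 → Jul 1, 2097 (150 left).
Jul has 31 days: +31 → Aug 1, 2097 (119 left).
Aug has 31 days: +31 → Sep 1, 2097 (88 left).
Sep has 30 days: +30 → Oct 1, 2097 (58 left).
Oct has 31 days: +31 → Nov 1, 2097 (27 left).
+27 → Nov 28, 2097.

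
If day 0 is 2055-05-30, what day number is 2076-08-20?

7753

May 30, 2055 → May 30, 2056: 366 days (Feb 29, 2056 is in that span).
May 30, 2056 → May 30, 2057: 365 days.
May 30, 2057 → May 30, 2058: 365 days.
May 30, 2058 → May 30, 2059: 365 days.
May 30, 2059 → May 30, 2060: 366 days (Feb 29, 2060 is in that span).
May 30, 2060 → May 30, 2061: 365 days.
May 30, 2061 → May 30, 2062: 365 days.
May 30, 2062 → May 30, 2063: 365 days.
May 30, 2063 → May 30, 2064: 366 days (Feb 29, 2064 is in that span).
May 30, 2064 → May 30, 2065: 365 days.
May 30, 2065 → May 30, 2066: 365 days.
May 30, 2066 → May 30, 2067: 365 days.
May 30, 2067 → May 30, 2068: 366 days (Feb 29, 2068 is in that span).
May 30, 2068 → May 30, 2069: 365 days.
May 30, 2069 → May 30, 2070: 365 days.
May 30, 2070 → May 30, 2071: 365 days.
May 30, 2071 → May 30, 2072: 366 days (Feb 29, 2072 is in that span).
May 30, 2072 → May 30, 2073: 365 days.
May 30, 2073 → May 30, 2074: 365 days.
May 30, 2074 → May 30, 2075: 365 days.
May 30, 2075 → May 30, 2076: 366 days (Feb 29, 2076 is in that span).
May 30, 2076 → Jun 30, 2076: 31 days (May has 31).
Jun 30, 2076 → Jul 30, 2076: 30 days (June has 30).
Jul 30, 2076 → Aug 20, 2076: 21 days.
Total: 7753 days.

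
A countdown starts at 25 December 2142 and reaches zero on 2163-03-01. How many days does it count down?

Dec 25, 2142 → Dec 25, 2143: 365 days.
Dec 25, 2143 → Dec 25, 2144: 366 days (Feb 29, 2144 is in that span).
Dec 25, 2144 → Dec 25, 2145: 365 days.
Dec 25, 2145 → Dec 25, 2146: 365 days.
Dec 25, 2146 → Dec 25, 2147: 365 days.
Dec 25, 2147 → Dec 25, 2148: 366 days (Feb 29, 2148 is in that span).
Dec 25, 2148 → Dec 25, 2149: 365 days.
Dec 25, 2149 → Dec 25, 2150: 365 days.
Dec 25, 2150 → Dec 25, 2151: 365 days.
Dec 25, 2151 → Dec 25, 2152: 366 days (Feb 29, 2152 is in that span).
Dec 25, 2152 → Dec 25, 2153: 365 days.
Dec 25, 2153 → Dec 25, 2154: 365 days.
Dec 25, 2154 → Dec 25, 2155: 365 days.
Dec 25, 2155 → Dec 25, 2156: 366 days (Feb 29, 2156 is in that span).
Dec 25, 2156 → Dec 25, 2157: 365 days.
Dec 25, 2157 → Dec 25, 2158: 365 days.
Dec 25, 2158 → Dec 25, 2159: 365 days.
Dec 25, 2159 → Dec 25, 2160: 366 days (Feb 29, 2160 is in that span).
Dec 25, 2160 → Dec 25, 2161: 365 days.
Dec 25, 2161 → Dec 25, 2162: 365 days.
Dec 25, 2162 → Jan 25, 2163: 31 days (December has 31).
Jan 25, 2163 → Feb 25, 2163: 31 days (January has 31).
Feb 25, 2163 → Mar 1, 2163: 4 days.
Total: 7371 days.

7371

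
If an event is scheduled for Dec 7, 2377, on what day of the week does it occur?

Doomsday rule: the anchor day for the 2300s is Wednesday. For year 77: 77÷12 = 6 r 5, and 5÷4 = 1, so 6+5+1 = 12.
Wednesday + 12 ≡ Monday — that's 2377's doomsday.
In December the doomsday date is Dec 12.
Dec 7 is 5 days before Dec 12; 5 mod 7 = 5, so Monday − 5 = Wednesday.

Wednesday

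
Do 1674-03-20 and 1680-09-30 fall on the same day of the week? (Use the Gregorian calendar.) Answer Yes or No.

From Mar 20, 1674 to Sep 30, 1680 is 2386 days.
2386 mod 7 = 6, so they are different weekdays.
(Mar 20, 1674 is a Tuesday; Sep 30, 1680 is a Monday.)

No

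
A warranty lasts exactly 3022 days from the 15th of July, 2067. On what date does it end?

October 23, 2075

+366 (one year; includes Feb 29, 2068) → Jul 15, 2068 (2656 left).
+365 (one year) → Jul 15, 2069 (2291 left).
+365 (one year) → Jul 15, 2070 (1926 left).
+365 (one year) → Jul 15, 2071 (1561 left).
+366 (one year; includes Feb 29, 2072) → Jul 15, 2072 (1195 left).
+365 (one year) → Jul 15, 2073 (830 left).
+365 (one year) → Jul 15, 2074 (465 left).
+365 (one year) → Jul 15, 2075 (100 left).
Jul has 31 days: +17 → Aug 1, 2075 (83 left).
Aug has 31 days: +31 → Sep 1, 2075 (52 left).
Sep has 30 days: +30 → Oct 1, 2075 (22 left).
+22 → Oct 23, 2075.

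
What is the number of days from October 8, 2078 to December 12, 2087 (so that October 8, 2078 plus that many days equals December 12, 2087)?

Oct 8, 2078 → Oct 8, 2079: 365 days.
Oct 8, 2079 → Oct 8, 2080: 366 days (Feb 29, 2080 is in that span).
Oct 8, 2080 → Oct 8, 2081: 365 days.
Oct 8, 2081 → Oct 8, 2082: 365 days.
Oct 8, 2082 → Oct 8, 2083: 365 days.
Oct 8, 2083 → Oct 8, 2084: 366 days (Feb 29, 2084 is in that span).
Oct 8, 2084 → Oct 8, 2085: 365 days.
Oct 8, 2085 → Oct 8, 2086: 365 days.
Oct 8, 2086 → Oct 8, 2087: 365 days.
Oct 8, 2087 → Nov 8, 2087: 31 days (October has 31).
Nov 8, 2087 → Dec 8, 2087: 30 days (November has 30).
Dec 8, 2087 → Dec 12, 2087: 4 days.
Total: 3352 days.

3352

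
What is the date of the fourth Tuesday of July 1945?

July 1, 1945 is a Sunday.
The first Tuesday is therefore July 3 (2 days later).
The fourth Tuesday is 3 + 3×7 = July 24.

July 24, 1945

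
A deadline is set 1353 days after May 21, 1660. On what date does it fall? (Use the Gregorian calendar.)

February 3, 1664

+365 (one year) → May 21, 1661 (988 left).
+365 (one year) → May 21, 1662 (623 left).
+365 (one year) → May 21, 1663 (258 left).
May has 31 days: +11 → Jun 1, 1663 (247 left).
Jun has 30 days: +30 → Jul 1, 1663 (217 left).
Jul has 31 days: +31 → Aug 1, 1663 (186 left).
Aug has 31 days: +31 → Sep 1, 1663 (155 left).
Sep has 30 days: +30 → Oct 1, 1663 (125 left).
Oct has 31 days: +31 → Nov 1, 1663 (94 left).
Nov has 30 days: +30 → Dec 1, 1663 (64 left).
Dec has 31 days: +31 → Jan 1, 1664 (33 left).
Jan has 31 days: +31 → Feb 1, 1664 (2 left).
+2 → Feb 3, 1664.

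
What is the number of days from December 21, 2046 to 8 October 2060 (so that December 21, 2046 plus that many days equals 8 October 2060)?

Dec 21, 2046 → Dec 21, 2047: 365 days.
Dec 21, 2047 → Dec 21, 2048: 366 days (Feb 29, 2048 is in that span).
Dec 21, 2048 → Dec 21, 2049: 365 days.
Dec 21, 2049 → Dec 21, 2050: 365 days.
Dec 21, 2050 → Dec 21, 2051: 365 days.
Dec 21, 2051 → Dec 21, 2052: 366 days (Feb 29, 2052 is in that span).
Dec 21, 2052 → Dec 21, 2053: 365 days.
Dec 21, 2053 → Dec 21, 2054: 365 days.
Dec 21, 2054 → Dec 21, 2055: 365 days.
Dec 21, 2055 → Dec 21, 2056: 366 days (Feb 29, 2056 is in that span).
Dec 21, 2056 → Dec 21, 2057: 365 days.
Dec 21, 2057 → Dec 21, 2058: 365 days.
Dec 21, 2058 → Dec 21, 2059: 365 days.
Dec 21, 2059 → Jan 21, 2060: 31 days (December has 31).
Jan 21, 2060 → Feb 21, 2060: 31 days (January has 31).
Feb 21, 2060 → Mar 21, 2060: 29 days (February has 29).
Mar 21, 2060 → Apr 21, 2060: 31 days (March has 31).
Apr 21, 2060 → May 21, 2060: 30 days (April has 30).
May 21, 2060 → Jun 21, 2060: 31 days (May has 31).
Jun 21, 2060 → Jul 21, 2060: 30 days (June has 30).
Jul 21, 2060 → Aug 21, 2060: 31 days (July has 31).
Aug 21, 2060 → Sep 21, 2060: 31 days (August has 31).
Sep 21, 2060 → Oct 8, 2060: 17 days.
Total: 5040 days.

5040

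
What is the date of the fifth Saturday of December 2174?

December 1, 2174 is a Thursday.
The first Saturday is therefore December 3 (2 days later).
The fifth Saturday is 3 + 4×7 = December 31.

December 31, 2174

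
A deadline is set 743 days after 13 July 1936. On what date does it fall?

+365 (one year) → Jul 13, 1937 (378 left).
Jul has 31 days: +19 → Aug 1, 1937 (359 left).
Aug has 31 days: +31 → Sep 1, 1937 (328 left).
Sep has 30 days: +30 → Oct 1, 1937 (298 left).
Oct has 31 days: +31 → Nov 1, 1937 (267 left).
Nov has 30 days: +30 → Dec 1, 1937 (237 left).
Dec has 31 days: +31 → Jan 1, 1938 (206 left).
Jan has 31 days: +31 → Feb 1, 1938 (175 left).
Feb has 28 days: +28 → Mar 1, 1938 (147 left).
Mar has 31 days: +31 → Apr 1, 1938 (116 left).
Apr has 30 days: +30 → May 1, 1938 (86 left).
May has 31 days: +31 → Jun 1, 1938 (55 left).
Jun has 30 days: +30 → Jul 1, 1938 (25 left).
+25 → Jul 26, 1938.

July 26, 1938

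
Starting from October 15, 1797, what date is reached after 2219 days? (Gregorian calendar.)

+365 (one year) → Oct 15, 1798 (1854 left).
+365 (one year) → Oct 15, 1799 (1489 left).
+365 (one year) → Oct 15, 1800 (1124 left).
+365 (one year) → Oct 15, 1801 (759 left).
+365 (one year) → Oct 15, 1802 (394 left).
Oct has 31 days: +17 → Nov 1, 1802 (377 left).
Nov has 30 days: +30 → Dec 1, 1802 (347 left).
Dec has 31 days: +31 → Jan 1, 1803 (316 left).
Jan has 31 days: +31 → Feb 1, 1803 (285 left).
Feb has 28 days: +28 → Mar 1, 1803 (257 left).
Mar has 31 days: +31 → Apr 1, 1803 (226 left).
Apr has 30 days: +30 → May 1, 1803 (196 left).
May has 31 days: +31 → Jun 1, 1803 (165 left).
Jun has 30 days: +30 → Jul 1, 1803 (135 left).
Jul has 31 days: +31 → Aug 1, 1803 (104 left).
Aug has 31 days: +31 → Sep 1, 1803 (73 left).
Sep has 30 days: +30 → Oct 1, 1803 (43 left).
Oct has 31 days: +31 → Nov 1, 1803 (12 left).
+12 → Nov 13, 1803.

November 13, 1803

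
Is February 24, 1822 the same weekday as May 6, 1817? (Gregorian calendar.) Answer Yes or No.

No

From May 6, 1817 to Feb 24, 1822 is 1755 days.
1755 mod 7 = 5, so they are different weekdays.
(May 6, 1817 is a Tuesday; Feb 24, 1822 is a Sunday.)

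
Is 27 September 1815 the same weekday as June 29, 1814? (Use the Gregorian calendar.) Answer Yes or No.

From Jun 29, 1814 to Sep 27, 1815 is 455 days.
455 mod 7 = 0, so they are the same weekday.
(Jun 29, 1814 is a Wednesday; Sep 27, 1815 is a Wednesday.)

Yes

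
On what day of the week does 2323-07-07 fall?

Saturday

Doomsday rule: the anchor day for the 2300s is Wednesday. For year 23: 23÷12 = 1 r 11, and 11÷4 = 2, so 1+11+2 = 14.
Wednesday + 14 ≡ Wednesday — that's 2323's doomsday.
In July the doomsday date is Jul 11.
Jul 7 is 4 days before Jul 11; 4 mod 7 = 4, so Wednesday − 4 = Saturday.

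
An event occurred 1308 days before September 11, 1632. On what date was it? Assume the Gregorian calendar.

February 11, 1629

−366 (one year; includes Feb 29, 1632) → Sep 11, 1631 (942 left).
−365 (one year) → Sep 11, 1630 (577 left).
−365 (one year) → Sep 11, 1629 (212 left).
−11 → Aug 31, 1629 (end of Aug, 31 days; 201 left).
−31 → Jul 31, 1629 (end of Jul, 31 days; 170 left).
−31 → Jun 30, 1629 (end of Jun, 30 days; 139 left).
−30 → May 31, 1629 (end of May, 31 days; 109 left).
−31 → Apr 30, 1629 (end of Apr, 30 days; 78 left).
−30 → Mar 31, 1629 (end of Mar, 31 days; 48 left).
−31 → Feb 28, 1629 (end of Feb, 28 days; 17 left).
−17 → Feb 11, 1629.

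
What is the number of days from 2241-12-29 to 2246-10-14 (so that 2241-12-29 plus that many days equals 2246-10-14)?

1750

Dec 29, 2241 → Dec 29, 2242: 365 days.
Dec 29, 2242 → Dec 29, 2243: 365 days.
Dec 29, 2243 → Dec 29, 2244: 366 days (Feb 29, 2244 is in that span).
Dec 29, 2244 → Dec 29, 2245: 365 days.
Dec 29, 2245 → Jan 29, 2246: 31 days (December has 31).
Jan 29, 2246 → Feb 28, 2246: 30 days (January has 31).
Feb 28, 2246 → Mar 28, 2246: 28 days (February has 28).
Mar 28, 2246 → Apr 28, 2246: 31 days (March has 31).
Apr 28, 2246 → May 28, 2246: 30 days (April has 30).
May 28, 2246 → Jun 28, 2246: 31 days (May has 31).
Jun 28, 2246 → Jul 28, 2246: 30 days (June has 30).
Jul 28, 2246 → Aug 28, 2246: 31 days (July has 31).
Aug 28, 2246 → Sep 28, 2246: 31 days (August has 31).
Sep 28, 2246 → Oct 14, 2246: 16 days.
Total: 1750 days.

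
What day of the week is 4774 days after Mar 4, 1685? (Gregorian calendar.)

First find the weekday of Mar 4, 1685. Doomsday rule: the anchor day for the 1600s is Tuesday. For year 85: 85÷12 = 7 r 1, and 1÷4 = 0, so 7+1+0 = 8.
Tuesday + 8 ≡ Wednesday — that's 1685's doomsday.
In March the doomsday date is Mar 14.
Mar 4 is 10 days before Mar 14; 10 mod 7 = 3, so Wednesday − 3 = Sunday.
4774 mod 7 = 0, so 4774 days after a Sunday is Sunday + 0 = Sunday.

Sunday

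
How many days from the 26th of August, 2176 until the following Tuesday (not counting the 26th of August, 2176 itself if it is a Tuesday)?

Aug 26, 2176 is a Monday.
From Monday to the next Tuesday is 1 day.

1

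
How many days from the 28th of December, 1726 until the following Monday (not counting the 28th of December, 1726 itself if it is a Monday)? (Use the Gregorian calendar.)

Dec 28, 1726 is a Saturday.
From Saturday to the next Monday is 2 days.

2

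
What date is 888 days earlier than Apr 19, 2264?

−366 (one year; includes Feb 29, 2264) → Apr 19, 2263 (522 left).
−365 (one year) → Apr 19, 2262 (157 left).
−19 → Mar 31, 2262 (end of Mar, 31 days; 138 left).
−31 → Feb 28, 2262 (end of Feb, 28 days; 107 left).
−28 → Jan 31, 2262 (end of Jan, 31 days; 79 left).
−31 → Dec 31, 2261 (end of Dec, 31 days; 48 left).
−31 → Nov 30, 2261 (end of Nov, 30 days; 17 left).
−17 → Nov 13, 2261.

November 13, 2261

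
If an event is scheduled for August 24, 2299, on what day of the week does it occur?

Thursday

Doomsday rule: the anchor day for the 2200s is Friday. For year 99: 99÷12 = 8 r 3, and 3÷4 = 0, so 8+3+0 = 11.
Friday + 11 ≡ Tuesday — that's 2299's doomsday.
In August the doomsday date is Aug 8.
Aug 24 is 16 days after Aug 8; 16 mod 7 = 2, so Tuesday + 2 = Thursday.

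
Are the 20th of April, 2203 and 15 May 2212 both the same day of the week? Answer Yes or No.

No

From Apr 20, 2203 to May 15, 2212 is 3313 days.
3313 mod 7 = 2, so they are different weekdays.
(Apr 20, 2203 is a Wednesday; May 15, 2212 is a Friday.)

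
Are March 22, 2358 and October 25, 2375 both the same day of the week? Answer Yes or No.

Yes

From Mar 22, 2358 to Oct 25, 2375 is 6426 days.
6426 mod 7 = 0, so they are the same weekday.
(Mar 22, 2358 is a Saturday; Oct 25, 2375 is a Saturday.)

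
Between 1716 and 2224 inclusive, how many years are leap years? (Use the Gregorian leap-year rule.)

124

Multiples of 4 in [1716,2224]: 128.
Of those, multiples of 100: 5 (not leap unless ÷400).
Multiples of 400: 1.
Leap years = 128 − 5 + 1 = 124.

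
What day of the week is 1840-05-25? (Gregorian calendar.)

Monday

Doomsday rule: the anchor day for the 1800s is Friday. For year 40: 40÷12 = 3 r 4, and 4÷4 = 1, so 3+4+1 = 8.
Friday + 8 ≡ Saturday — that's 1840's doomsday.
In May the doomsday date is May 9.
May 25 is 16 days after May 9; 16 mod 7 = 2, so Saturday + 2 = Monday.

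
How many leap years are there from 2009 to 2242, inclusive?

Multiples of 4 in [2009,2242]: 58.
Of those, multiples of 100: 2 (not leap unless ÷400).
Multiples of 400: 0.
Leap years = 58 − 2 + 0 = 56.

56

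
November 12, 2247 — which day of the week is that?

Friday

January 1, 2247 is a Friday.
Jan 1, 2247 → Feb 1, 2247: 31 days (January has 31).
Feb 1, 2247 → Mar 1, 2247: 28 days (February has 28).
Mar 1, 2247 → Apr 1, 2247: 31 days (March has 31).
Apr 1, 2247 → May 1, 2247: 30 days (April has 30).
May 1, 2247 → Jun 1, 2247: 31 days (May has 31).
Jun 1, 2247 → Jul 1, 2247: 30 days (June has 30).
Jul 1, 2247 → Aug 1, 2247: 31 days (July has 31).
Aug 1, 2247 → Sep 1, 2247: 31 days (August has 31).
Sep 1, 2247 → Oct 1, 2247: 30 days (September has 30).
Oct 1, 2247 → Nov 1, 2247: 31 days (October has 31).
Nov 1, 2247 → Nov 12, 2247: 11 days.
Total: 315 days.
315 mod 7 = 0, so Friday + 0 = Friday.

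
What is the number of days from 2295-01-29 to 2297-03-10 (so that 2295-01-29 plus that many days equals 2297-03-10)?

Jan 29, 2295 → Jan 29, 2296: 365 days.
Jan 29, 2296 → Jan 29, 2297: 366 days (Feb 29, 2296 is in that span).
Jan 29, 2297 → Feb 28, 2297: 30 days (January has 31).
Feb 28, 2297 → Mar 10, 2297: 10 days.
Total: 771 days.

771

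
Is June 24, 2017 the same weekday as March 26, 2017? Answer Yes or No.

From Mar 26, 2017 to Jun 24, 2017 is 90 days.
90 mod 7 = 6, so they are different weekdays.
(Mar 26, 2017 is a Sunday; Jun 24, 2017 is a Saturday.)

No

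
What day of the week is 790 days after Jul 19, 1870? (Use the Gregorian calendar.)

First find the weekday of Jul 19, 1870. Doomsday rule: the anchor day for the 1800s is Friday. For year 70: 70÷12 = 5 r 10, and 10÷4 = 2, so 5+10+2 = 17.
Friday + 17 ≡ Monday — that's 1870's doomsday.
In July the doomsday date is Jul 11.
Jul 19 is 8 days after Jul 11; 8 mod 7 = 1, so Monday + 1 = Tuesday.
790 mod 7 = 6, so 790 days after a Tuesday is Tuesday + 6 = Monday.

Monday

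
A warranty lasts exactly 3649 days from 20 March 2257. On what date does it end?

March 17, 2267

+365 (one year) → Mar 20, 2258 (3284 left).
+365 (one year) → Mar 20, 2259 (2919 left).
+366 (one year; includes Feb 29, 2260) → Mar 20, 2260 (2553 left).
+365 (one year) → Mar 20, 2261 (2188 left).
+365 (one year) → Mar 20, 2262 (1823 left).
+365 (one year) → Mar 20, 2263 (1458 left).
+366 (one year; includes Feb 29, 2264) → Mar 20, 2264 (1092 left).
+365 (one year) → Mar 20, 2265 (727 left).
+365 (one year) → Mar 20, 2266 (362 left).
Mar has 31 days: +12 → Apr 1, 2266 (350 left).
Apr has 30 days: +30 → May 1, 2266 (320 left).
May has 31 days: +31 → Jun 1, 2266 (289 left).
Jun has 30 days: +30 → Jul 1, 2266 (259 left).
Jul has 31 days: +31 → Aug 1, 2266 (228 left).
Aug has 31 days: +31 → Sep 1, 2266 (197 left).
Sep has 30 days: +30 → Oct 1, 2266 (167 left).
Oct has 31 days: +31 → Nov 1, 2266 (136 left).
Nov has 30 days: +30 → Dec 1, 2266 (106 left).
Dec has 31 days: +31 → Jan 1, 2267 (75 left).
Jan has 31 days: +31 → Feb 1, 2267 (44 left).
Feb has 28 days: +28 → Mar 1, 2267 (16 left).
+16 → Mar 17, 2267.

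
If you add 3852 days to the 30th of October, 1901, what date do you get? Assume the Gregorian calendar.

May 17, 1912

+365 (one year) → Oct 30, 1902 (3487 left).
+365 (one year) → Oct 30, 1903 (3122 left).
+366 (one year; includes Feb 29, 1904) → Oct 30, 1904 (2756 left).
+365 (one year) → Oct 30, 1905 (2391 left).
+365 (one year) → Oct 30, 1906 (2026 left).
+365 (one year) → Oct 30, 1907 (1661 left).
+366 (one year; includes Feb 29, 1908) → Oct 30, 1908 (1295 left).
+365 (one year) → Oct 30, 1909 (930 left).
+365 (one year) → Oct 30, 1910 (565 left).
+365 (one year) → Oct 30, 1911 (200 left).
Oct has 31 days: +2 → Nov 1, 1911 (198 left).
Nov has 30 days: +30 → Dec 1, 1911 (168 left).
Dec has 31 days: +31 → Jan 1, 1912 (137 left).
Jan has 31 days: +31 → Feb 1, 1912 (106 left).
Feb has 29 days: +29 → Mar 1, 1912 (77 left).
Mar has 31 days: +31 → Apr 1, 1912 (46 left).
Apr has 30 days: +30 → May 1, 1912 (16 left).
+16 → May 17, 1912.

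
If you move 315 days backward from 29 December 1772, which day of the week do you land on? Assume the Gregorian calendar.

Tuesday

Dec 29, 1772 is a Tuesday.
315 mod 7 = 0, so 315 days before a Tuesday is Tuesday − 0 = Tuesday.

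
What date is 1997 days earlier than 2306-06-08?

December 19, 2300

−365 (one year) → Jun 8, 2305 (1632 left).
−365 (one year) → Jun 8, 2304 (1267 left).
−366 (one year; includes Feb 29, 2304) → Jun 8, 2303 (901 left).
−365 (one year) → Jun 8, 2302 (536 left).
−365 (one year) → Jun 8, 2301 (171 left).
−8 → May 31, 2301 (end of May, 31 days; 163 left).
−31 → Apr 30, 2301 (end of Apr, 30 days; 132 left).
−30 → Mar 31, 2301 (end of Mar, 31 days; 102 left).
−31 → Feb 28, 2301 (end of Feb, 28 days; 71 left).
−28 → Jan 31, 2301 (end of Jan, 31 days; 43 left).
−31 → Dec 31, 2300 (end of Dec, 31 days; 12 left).
−12 → Dec 19, 2300.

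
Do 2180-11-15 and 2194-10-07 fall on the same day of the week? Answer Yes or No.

From Nov 15, 2180 to Oct 7, 2194 is 5074 days.
5074 mod 7 = 6, so they are different weekdays.
(Nov 15, 2180 is a Wednesday; Oct 7, 2194 is a Tuesday.)

No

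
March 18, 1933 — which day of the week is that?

Saturday

January 1, 1933 is a Sunday.
Jan 1, 1933 → Feb 1, 1933: 31 days (January has 31).
Feb 1, 1933 → Mar 1, 1933: 28 days (February has 28).
Mar 1, 1933 → Mar 18, 1933: 17 days.
Total: 76 days.
76 mod 7 = 6, so Sunday + 6 = Saturday.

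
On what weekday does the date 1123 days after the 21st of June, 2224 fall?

First find the weekday of Jun 21, 2224. Doomsday rule: the anchor day for the 2200s is Friday. For year 24: 24÷12 = 2 r 0, and 0÷4 = 0, so 2+0+0 = 2.
Friday + 2 ≡ Sunday — that's 2224's doomsday.
In June the doomsday date is Jun 6.
Jun 21 is 15 days after Jun 6; 15 mod 7 = 1, so Sunday + 1 = Monday.
1123 mod 7 = 3, so 1123 days after a Monday is Monday + 3 = Thursday.

Thursday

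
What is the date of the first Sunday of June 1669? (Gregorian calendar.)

June 2, 1669

June 1, 1669 is a Saturday.
The first Sunday is therefore June 2 (1 days later).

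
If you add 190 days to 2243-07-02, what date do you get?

January 8, 2244

Jul has 31 days: +30 → Aug 1, 2243 (160 left).
Aug has 31 days: +31 → Sep 1, 2243 (129 left).
Sep has 30 days: +30 → Oct 1, 2243 (99 left).
Oct has 31 days: +31 → Nov 1, 2243 (68 left).
Nov has 30 days: +30 → Dec 1, 2243 (38 left).
Dec has 31 days: +31 → Jan 1, 2244 (7 left).
+7 → Jan 8, 2244.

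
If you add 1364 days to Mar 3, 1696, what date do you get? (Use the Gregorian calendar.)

+365 (one year) → Mar 3, 1697 (999 left).
+365 (one year) → Mar 3, 1698 (634 left).
+365 (one year) → Mar 3, 1699 (269 left).
Mar has 31 days: +29 → Apr 1, 1699 (240 left).
Apr has 30 days: +30 → May 1, 1699 (210 left).
May has 31 days: +31 → Jun 1, 1699 (179 left).
Jun has 30 days: +30 → Jul 1, 1699 (149 left).
Jul has 31 days: +31 → Aug 1, 1699 (118 left).
Aug has 31 days: +31 → Sep 1, 1699 (87 left).
Sep has 30 days: +30 → Oct 1, 1699 (57 left).
Oct has 31 days: +31 → Nov 1, 1699 (26 left).
+26 → Nov 27, 1699.

November 27, 1699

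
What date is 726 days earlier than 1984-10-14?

October 19, 1982

−366 (one year; includes Feb 29, 1984) → Oct 14, 1983 (360 left).
−14 → Sep 30, 1983 (end of Sep, 30 days; 346 left).
−30 → Aug 31, 1983 (end of Aug, 31 days; 316 left).
−31 → Jul 31, 1983 (end of Jul, 31 days; 285 left).
−31 → Jun 30, 1983 (end of Jun, 30 days; 254 left).
−30 → May 31, 1983 (end of May, 31 days; 224 left).
−31 → Apr 30, 1983 (end of Apr, 30 days; 193 left).
−30 → Mar 31, 1983 (end of Mar, 31 days; 163 left).
−31 → Feb 28, 1983 (end of Feb, 28 days; 132 left).
−28 → Jan 31, 1983 (end of Jan, 31 days; 104 left).
−31 → Dec 31, 1982 (end of Dec, 31 days; 73 left).
−31 → Nov 30, 1982 (end of Nov, 30 days; 42 left).
−30 → Oct 31, 1982 (end of Oct, 31 days; 12 left).
−12 → Oct 19, 1982.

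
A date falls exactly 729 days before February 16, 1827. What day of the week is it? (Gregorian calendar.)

Thursday

Feb 16, 1827 is a Friday.
729 mod 7 = 1, so 729 days before a Friday is Friday − 1 = Thursday.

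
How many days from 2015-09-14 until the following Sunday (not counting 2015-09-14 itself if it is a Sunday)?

6

Sep 14, 2015 is a Monday.
From Monday to the next Sunday is 6 days.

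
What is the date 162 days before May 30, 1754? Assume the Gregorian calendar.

December 19, 1753

−30 → Apr 30, 1754 (end of Apr, 30 days; 132 left).
−30 → Mar 31, 1754 (end of Mar, 31 days; 102 left).
−31 → Feb 28, 1754 (end of Feb, 28 days; 71 left).
−28 → Jan 31, 1754 (end of Jan, 31 days; 43 left).
−31 → Dec 31, 1753 (end of Dec, 31 days; 12 left).
−12 → Dec 19, 1753.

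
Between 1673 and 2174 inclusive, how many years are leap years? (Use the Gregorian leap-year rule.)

Multiples of 4 in [1673,2174]: 125.
Of those, multiples of 100: 5 (not leap unless ÷400).
Multiples of 400: 1.
Leap years = 125 − 5 + 1 = 121.

121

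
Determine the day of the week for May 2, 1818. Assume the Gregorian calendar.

Saturday

January 1, 1818 is a Thursday.
Jan 1, 1818 → Feb 1, 1818: 31 days (January has 31).
Feb 1, 1818 → Mar 1, 1818: 28 days (February has 28).
Mar 1, 1818 → Apr 1, 1818: 31 days (March has 31).
Apr 1, 1818 → May 1, 1818: 30 days (April has 30).
May 1, 1818 → May 2, 1818: 1 days.
Total: 121 days.
121 mod 7 = 2, so Thursday + 2 = Saturday.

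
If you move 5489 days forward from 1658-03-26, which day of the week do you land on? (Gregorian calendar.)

Wednesday

Mar 26, 1658 is a Tuesday.
5489 mod 7 = 1, so 5489 days after a Tuesday is Tuesday + 1 = Wednesday.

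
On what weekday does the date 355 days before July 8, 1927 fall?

First find the weekday of Jul 8, 1927. Doomsday rule: the anchor day for the 1900s is Wednesday. For year 27: 27÷12 = 2 r 3, and 3÷4 = 0, so 2+3+0 = 5.
Wednesday + 5 ≡ Monday — that's 1927's doomsday.
In July the doomsday date is Jul 11.
Jul 8 is 3 days before Jul 11; 3 mod 7 = 3, so Monday − 3 = Friday.
355 mod 7 = 5, so 355 days before a Friday is Friday − 5 = Sunday.

Sunday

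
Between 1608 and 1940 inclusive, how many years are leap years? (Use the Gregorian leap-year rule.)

81

Multiples of 4 in [1608,1940]: 84.
Of those, multiples of 100: 3 (not leap unless ÷400).
Multiples of 400: 0.
Leap years = 84 − 3 + 0 = 81.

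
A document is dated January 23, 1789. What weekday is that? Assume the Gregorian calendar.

Doomsday rule: the anchor day for the 1700s is Sunday. For year 89: 89÷12 = 7 r 5, and 5÷4 = 1, so 7+5+1 = 13.
Sunday + 13 ≡ Saturday — that's 1789's doomsday.
In January the doomsday date is Jan 3 (1789 is not a leap year).
Jan 23 is 20 days after Jan 3; 20 mod 7 = 6, so Saturday + 6 = Friday.

Friday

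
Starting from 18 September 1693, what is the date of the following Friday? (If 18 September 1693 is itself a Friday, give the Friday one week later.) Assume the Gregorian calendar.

September 25, 1693

Sep 18, 1693 is a Friday.
From Friday to the next Friday is 7 days.
Sep 18, 1693 + 7 = Sep 25, 1693.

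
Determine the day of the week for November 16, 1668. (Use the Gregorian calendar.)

Doomsday rule: the anchor day for the 1600s is Tuesday. For year 68: 68÷12 = 5 r 8, and 8÷4 = 2, so 5+8+2 = 15.
Tuesday + 15 ≡ Wednesday — that's 1668's doomsday.
In November the doomsday date is Nov 7.
Nov 16 is 9 days after Nov 7; 9 mod 7 = 2, so Wednesday + 2 = Friday.

Friday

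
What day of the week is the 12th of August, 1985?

Monday

Doomsday rule: the anchor day for the 1900s is Wednesday. For year 85: 85÷12 = 7 r 1, and 1÷4 = 0, so 7+1+0 = 8.
Wednesday + 8 ≡ Thursday — that's 1985's doomsday.
In August the doomsday date is Aug 8.
Aug 12 is 4 days after Aug 8; 4 mod 7 = 4, so Thursday + 4 = Monday.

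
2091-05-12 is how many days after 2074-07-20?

6140

Jul 20, 2074 → Jul 20, 2075: 365 days.
Jul 20, 2075 → Jul 20, 2076: 366 days (Feb 29, 2076 is in that span).
Jul 20, 2076 → Jul 20, 2077: 365 days.
Jul 20, 2077 → Jul 20, 2078: 365 days.
Jul 20, 2078 → Jul 20, 2079: 365 days.
Jul 20, 2079 → Jul 20, 2080: 366 days (Feb 29, 2080 is in that span).
Jul 20, 2080 → Jul 20, 2081: 365 days.
Jul 20, 2081 → Jul 20, 2082: 365 days.
Jul 20, 2082 → Jul 20, 2083: 365 days.
Jul 20, 2083 → Jul 20, 2084: 366 days (Feb 29, 2084 is in that span).
Jul 20, 2084 → Jul 20, 2085: 365 days.
Jul 20, 2085 → Jul 20, 2086: 365 days.
Jul 20, 2086 → Jul 20, 2087: 365 days.
Jul 20, 2087 → Jul 20, 2088: 366 days (Feb 29, 2088 is in that span).
Jul 20, 2088 → Jul 20, 2089: 365 days.
Jul 20, 2089 → Jul 20, 2090: 365 days.
Jul 20, 2090 → Aug 20, 2090: 31 days (July has 31).
Aug 20, 2090 → Sep 20, 2090: 31 days (August has 31).
Sep 20, 2090 → Oct 20, 2090: 30 days (September has 30).
Oct 20, 2090 → Nov 20, 2090: 31 days (October has 31).
Nov 20, 2090 → Dec 20, 2090: 30 days (November has 30).
Dec 20, 2090 → Jan 20, 2091: 31 days (December has 31).
Jan 20, 2091 → Feb 20, 2091: 31 days (January has 31).
Feb 20, 2091 → Mar 20, 2091: 28 days (February has 28).
Mar 20, 2091 → Apr 20, 2091: 31 days (March has 31).
Apr 20, 2091 → May 12, 2091: 22 days.
Total: 6140 days.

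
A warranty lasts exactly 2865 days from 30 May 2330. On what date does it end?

+365 (one year) → May 30, 2331 (2500 left).
+366 (one year; includes Feb 29, 2332) → May 30, 2332 (2134 left).
+365 (one year) → May 30, 2333 (1769 left).
+365 (one year) → May 30, 2334 (1404 left).
+365 (one year) → May 30, 2335 (1039 left).
+366 (one year; includes Feb 29, 2336) → May 30, 2336 (673 left).
+365 (one year) → May 30, 2337 (308 left).
May has 31 days: +2 → Jun 1, 2337 (306 left).
Jun has 30 days: +30 → Jul 1, 2337 (276 left).
Jul has 31 days: +31 → Aug 1, 2337 (245 left).
Aug has 31 days: +31 → Sep 1, 2337 (214 left).
Sep has 30 days: +30 → Oct 1, 2337 (184 left).
Oct has 31 days: +31 → Nov 1, 2337 (153 left).
Nov has 30 days: +30 → Dec 1, 2337 (123 left).
Dec has 31 days: +31 → Jan 1, 2338 (92 left).
Jan has 31 days: +31 → Feb 1, 2338 (61 left).
Feb has 28 days: +28 → Mar 1, 2338 (33 left).
Mar has 31 days: +31 → Apr 1, 2338 (2 left).
+2 → Apr 3, 2338.

April 3, 2338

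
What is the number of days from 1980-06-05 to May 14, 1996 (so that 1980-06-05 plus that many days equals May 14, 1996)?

Jun 5, 1980 → Jun 5, 1981: 365 days.
Jun 5, 1981 → Jun 5, 1982: 365 days.
Jun 5, 1982 → Jun 5, 1983: 365 days.
Jun 5, 1983 → Jun 5, 1984: 366 days (Feb 29, 1984 is in that span).
Jun 5, 1984 → Jun 5, 1985: 365 days.
Jun 5, 1985 → Jun 5, 1986: 365 days.
Jun 5, 1986 → Jun 5, 1987: 365 days.
Jun 5, 1987 → Jun 5, 1988: 366 days (Feb 29, 1988 is in that span).
Jun 5, 1988 → Jun 5, 1989: 365 days.
Jun 5, 1989 → Jun 5, 1990: 365 days.
Jun 5, 1990 → Jun 5, 1991: 365 days.
Jun 5, 1991 → Jun 5, 1992: 366 days (Feb 29, 1992 is in that span).
Jun 5, 1992 → Jun 5, 1993: 365 days.
Jun 5, 1993 → Jun 5, 1994: 365 days.
Jun 5, 1994 → Jun 5, 1995: 365 days.
Jun 5, 1995 → Jul 5, 1995: 30 days (June has 30).
Jul 5, 1995 → Aug 5, 1995: 31 days (July has 31).
Aug 5, 1995 → Sep 5, 1995: 31 days (August has 31).
Sep 5, 1995 → Oct 5, 1995: 30 days (September has 30).
Oct 5, 1995 → Nov 5, 1995: 31 days (October has 31).
Nov 5, 1995 → Dec 5, 1995: 30 days (November has 30).
Dec 5, 1995 → Jan 5, 1996: 31 days (December has 31).
Jan 5, 1996 → Feb 5, 1996: 31 days (January has 31).
Feb 5, 1996 → Mar 5, 1996: 29 days (February has 29).
Mar 5, 1996 → Apr 5, 1996: 31 days (March has 31).
Apr 5, 1996 → May 5, 1996: 30 days (April has 30).
May 5, 1996 → May 14, 1996: 9 days.
Total: 5822 days.

5822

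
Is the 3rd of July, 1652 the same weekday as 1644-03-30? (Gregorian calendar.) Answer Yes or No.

Yes

From Mar 30, 1644 to Jul 3, 1652 is 3017 days.
3017 mod 7 = 0, so they are the same weekday.
(Mar 30, 1644 is a Wednesday; Jul 3, 1652 is a Wednesday.)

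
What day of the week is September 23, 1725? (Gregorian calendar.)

Doomsday rule: the anchor day for the 1700s is Sunday. For year 25: 25÷12 = 2 r 1, and 1÷4 = 0, so 2+1+0 = 3.
Sunday + 3 ≡ Wednesday — that's 1725's doomsday.
In September the doomsday date is Sep 5.
Sep 23 is 18 days after Sep 5; 18 mod 7 = 4, so Wednesday + 4 = Sunday.

Sunday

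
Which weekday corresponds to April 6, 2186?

Doomsday rule: the anchor day for the 2100s is Sunday. For year 86: 86÷12 = 7 r 2, and 2÷4 = 0, so 7+2+0 = 9.
Sunday + 9 ≡ Tuesday — that's 2186's doomsday.
In April the doomsday date is Apr 4.
Apr 6 is 2 days after Apr 4; 2 mod 7 = 2, so Tuesday + 2 = Thursday.

Thursday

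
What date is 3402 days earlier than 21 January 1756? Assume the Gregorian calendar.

September 28, 1746

−365 (one year) → Jan 21, 1755 (3037 left).
−365 (one year) → Jan 21, 1754 (2672 left).
−365 (one year) → Jan 21, 1753 (2307 left).
−366 (one year; includes Feb 29, 1752) → Jan 21, 1752 (1941 left).
−365 (one year) → Jan 21, 1751 (1576 left).
−365 (one year) → Jan 21, 1750 (1211 left).
−365 (one year) → Jan 21, 1749 (846 left).
−366 (one year; includes Feb 29, 1748) → Jan 21, 1748 (480 left).
−365 (one year) → Jan 21, 1747 (115 left).
−21 → Dec 31, 1746 (end of Dec, 31 days; 94 left).
−31 → Nov 30, 1746 (end of Nov, 30 days; 63 left).
−30 → Oct 31, 1746 (end of Oct, 31 days; 33 left).
−31 → Sep 30, 1746 (end of Sep, 30 days; 2 left).
−2 → Sep 28, 1746.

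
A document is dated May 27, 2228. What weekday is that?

Tuesday

Doomsday rule: the anchor day for the 2200s is Friday. For year 28: 28÷12 = 2 r 4, and 4÷4 = 1, so 2+4+1 = 7.
Friday + 7 ≡ Friday — that's 2228's doomsday.
In May the doomsday date is May 9.
May 27 is 18 days after May 9; 18 mod 7 = 4, so Friday + 4 = Tuesday.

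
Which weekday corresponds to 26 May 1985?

Sunday

January 1, 1985 is a Tuesday.
Jan 1, 1985 → Feb 1, 1985: 31 days (January has 31).
Feb 1, 1985 → Mar 1, 1985: 28 days (February has 28).
Mar 1, 1985 → Apr 1, 1985: 31 days (March has 31).
Apr 1, 1985 → May 1, 1985: 30 days (April has 30).
May 1, 1985 → May 26, 1985: 25 days.
Total: 145 days.
145 mod 7 = 5, so Tuesday + 5 = Sunday.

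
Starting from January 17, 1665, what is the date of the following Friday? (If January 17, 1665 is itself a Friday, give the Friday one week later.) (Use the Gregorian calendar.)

January 23, 1665

Jan 17, 1665 is a Saturday.
From Saturday to the next Friday is 6 days.
Jan 17, 1665 + 6 = Jan 23, 1665.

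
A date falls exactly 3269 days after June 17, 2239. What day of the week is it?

Monday

First find the weekday of Jun 17, 2239. Doomsday rule: the anchor day for the 2200s is Friday. For year 39: 39÷12 = 3 r 3, and 3÷4 = 0, so 3+3+0 = 6.
Friday + 6 ≡ Thursday — that's 2239's doomsday.
In June the doomsday date is Jun 6.
Jun 17 is 11 days after Jun 6; 11 mod 7 = 4, so Thursday + 4 = Monday.
3269 mod 7 = 0, so 3269 days after a Monday is Monday + 0 = Monday.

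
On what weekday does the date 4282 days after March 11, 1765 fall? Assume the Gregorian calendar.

First find the weekday of Mar 11, 1765. Doomsday rule: the anchor day for the 1700s is Sunday. For year 65: 65÷12 = 5 r 5, and 5÷4 = 1, so 5+5+1 = 11.
Sunday + 11 ≡ Thursday — that's 1765's doomsday.
In March the doomsday date is Mar 14.
Mar 11 is 3 days before Mar 14; 3 mod 7 = 3, so Thursday − 3 = Monday.
4282 mod 7 = 5, so 4282 days after a Monday is Monday + 5 = Saturday.

Saturday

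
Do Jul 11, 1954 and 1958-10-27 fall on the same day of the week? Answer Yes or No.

From Jul 11, 1954 to Oct 27, 1958 is 1569 days.
1569 mod 7 = 1, so they are different weekdays.
(Jul 11, 1954 is a Sunday; Oct 27, 1958 is a Monday.)

No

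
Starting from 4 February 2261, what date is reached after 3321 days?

March 10, 2270

+365 (one year) → Feb 4, 2262 (2956 left).
+365 (one year) → Feb 4, 2263 (2591 left).
+365 (one year) → Feb 4, 2264 (2226 left).
+366 (one year; includes Feb 29, 2264) → Feb 4, 2265 (1860 left).
+365 (one year) → Feb 4, 2266 (1495 left).
+365 (one year) → Feb 4, 2267 (1130 left).
+365 (one year) → Feb 4, 2268 (765 left).
+366 (one year; includes Feb 29, 2268) → Feb 4, 2269 (399 left).
Feb has 28 days: +25 → Mar 1, 2269 (374 left).
Mar has 31 days: +31 → Apr 1, 2269 (343 left).
Apr has 30 days: +30 → May 1, 2269 (313 left).
May has 31 days: +31 → Jun 1, 2269 (282 left).
Jun has 30 days: +30 → Jul 1, 2269 (252 left).
Jul has 31 days: +31 → Aug 1, 2269 (221 left).
Aug has 31 days: +31 → Sep 1, 2269 (190 left).
Sep has 30 days: +30 → Oct 1, 2269 (160 left).
Oct has 31 days: +31 → Nov 1, 2269 (129 left).
Nov has 30 days: +30 → Dec 1, 2269 (99 left).
Dec has 31 days: +31 → Jan 1, 2270 (68 left).
Jan has 31 days: +31 → Feb 1, 2270 (37 left).
Feb has 28 days: +28 → Mar 1, 2270 (9 left).
+9 → Mar 10, 2270.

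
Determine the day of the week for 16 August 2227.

Thursday

Doomsday rule: the anchor day for the 2200s is Friday. For year 27: 27÷12 = 2 r 3, and 3÷4 = 0, so 2+3+0 = 5.
Friday + 5 ≡ Wednesday — that's 2227's doomsday.
In August the doomsday date is Aug 8.
Aug 16 is 8 days after Aug 8; 8 mod 7 = 1, so Wednesday + 1 = Thursday.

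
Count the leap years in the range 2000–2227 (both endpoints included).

55

Multiples of 4 in [2000,2227]: 57.
Of those, multiples of 100: 3 (not leap unless ÷400).
Multiples of 400: 1.
Leap years = 57 − 3 + 1 = 55.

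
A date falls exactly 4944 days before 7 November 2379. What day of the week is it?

First find the weekday of Nov 7, 2379. Doomsday rule: the anchor day for the 2300s is Wednesday. For year 79: 79÷12 = 6 r 7, and 7÷4 = 1, so 6+7+1 = 14.
Wednesday + 14 ≡ Wednesday — that's 2379's doomsday.
In November the doomsday date is Nov 7.
Nov 7 is the doomsday itself: Wednesday.
4944 mod 7 = 2, so 4944 days before a Wednesday is Wednesday − 2 = Monday.

Monday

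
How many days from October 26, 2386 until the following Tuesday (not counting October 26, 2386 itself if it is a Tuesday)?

2

Oct 26, 2386 is a Sunday.
From Sunday to the next Tuesday is 2 days.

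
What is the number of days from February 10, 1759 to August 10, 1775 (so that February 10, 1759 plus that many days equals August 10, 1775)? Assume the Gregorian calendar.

Feb 10, 1759 → Feb 10, 1760: 365 days.
Feb 10, 1760 → Feb 10, 1761: 366 days (Feb 29, 1760 is in that span).
Feb 10, 1761 → Feb 10, 1762: 365 days.
Feb 10, 1762 → Feb 10, 1763: 365 days.
Feb 10, 1763 → Feb 10, 1764: 365 days.
Feb 10, 1764 → Feb 10, 1765: 366 days (Feb 29, 1764 is in that span).
Feb 10, 1765 → Feb 10, 1766: 365 days.
Feb 10, 1766 → Feb 10, 1767: 365 days.
Feb 10, 1767 → Feb 10, 1768: 365 days.
Feb 10, 1768 → Feb 10, 1769: 366 days (Feb 29, 1768 is in that span).
Feb 10, 1769 → Feb 10, 1770: 365 days.
Feb 10, 1770 → Feb 10, 1771: 365 days.
Feb 10, 1771 → Feb 10, 1772: 365 days.
Feb 10, 1772 → Feb 10, 1773: 366 days (Feb 29, 1772 is in that span).
Feb 10, 1773 → Feb 10, 1774: 365 days.
Feb 10, 1774 → Feb 10, 1775: 365 days.
Feb 10, 1775 → Mar 10, 1775: 28 days (February has 28).
Mar 10, 1775 → Apr 10, 1775: 31 days (March has 31).
Apr 10, 1775 → May 10, 1775: 30 days (April has 30).
May 10, 1775 → Jun 10, 1775: 31 days (May has 31).
Jun 10, 1775 → Jul 10, 1775: 30 days (June has 30).
Jul 10, 1775 → Aug 10, 1775: 31 days.
Total: 6025 days.

6025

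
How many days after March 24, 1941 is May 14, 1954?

Mar 24, 1941 → Mar 24, 1942: 365 days.
Mar 24, 1942 → Mar 24, 1943: 365 days.
Mar 24, 1943 → Mar 24, 1944: 366 days (Feb 29, 1944 is in that span).
Mar 24, 1944 → Mar 24, 1945: 365 days.
Mar 24, 1945 → Mar 24, 1946: 365 days.
Mar 24, 1946 → Mar 24, 1947: 365 days.
Mar 24, 1947 → Mar 24, 1948: 366 days (Feb 29, 1948 is in that span).
Mar 24, 1948 → Mar 24, 1949: 365 days.
Mar 24, 1949 → Mar 24, 1950: 365 days.
Mar 24, 1950 → Mar 24, 1951: 365 days.
Mar 24, 1951 → Mar 24, 1952: 366 days (Feb 29, 1952 is in that span).
Mar 24, 1952 → Mar 24, 1953: 365 days.
Mar 24, 1953 → Mar 24, 1954: 365 days.
Mar 24, 1954 → Apr 24, 1954: 31 days (March has 31).
Apr 24, 1954 → May 14, 1954: 20 days.
Total: 4799 days.

4799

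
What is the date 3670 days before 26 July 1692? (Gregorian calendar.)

July 9, 1682

−366 (one year; includes Feb 29, 1692) → Jul 26, 1691 (3304 left).
−365 (one year) → Jul 26, 1690 (2939 left).
−365 (one year) → Jul 26, 1689 (2574 left).
−365 (one year) → Jul 26, 1688 (2209 left).
−366 (one year; includes Feb 29, 1688) → Jul 26, 1687 (1843 left).
−365 (one year) → Jul 26, 1686 (1478 left).
−365 (one year) → Jul 26, 1685 (1113 left).
−365 (one year) → Jul 26, 1684 (748 left).
−366 (one year; includes Feb 29, 1684) → Jul 26, 1683 (382 left).
−26 → Jun 30, 1683 (end of Jun, 30 days; 356 left).
−30 → May 31, 1683 (end of May, 31 days; 326 left).
−31 → Apr 30, 1683 (end of Apr, 30 days; 295 left).
−30 → Mar 31, 1683 (end of Mar, 31 days; 265 left).
−31 → Feb 28, 1683 (end of Feb, 28 days; 234 left).
−28 → Jan 31, 1683 (end of Jan, 31 days; 206 left).
−31 → Dec 31, 1682 (end of Dec, 31 days; 175 left).
−31 → Nov 30, 1682 (end of Nov, 30 days; 144 left).
−30 → Oct 31, 1682 (end of Oct, 31 days; 114 left).
−31 → Sep 30, 1682 (end of Sep, 30 days; 83 left).
−30 → Aug 31, 1682 (end of Aug, 31 days; 53 left).
−31 → Jul 31, 1682 (end of Jul, 31 days; 22 left).
−22 → Jul 9, 1682.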